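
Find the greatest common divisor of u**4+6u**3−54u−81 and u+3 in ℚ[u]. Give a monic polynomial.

u+3

By polynomial division,
  u**4+6u**3−54u−81 = (u**3+3u**2−9u−27)(u+3) + (0)
The last nonzero remainder u+3 is already monic.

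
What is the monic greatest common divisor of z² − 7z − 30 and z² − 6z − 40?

z − 10

Repeated division with remainder:
  z² − 7z − 30 = (z² − 6z − 40) + (−z + 10)
  z² − 6z − 40 = (−z − 4)(−z + 10) + (0)
Last nonzero remainder: −z + 10. Dividing through by −1 gives the monic gcd z − 10.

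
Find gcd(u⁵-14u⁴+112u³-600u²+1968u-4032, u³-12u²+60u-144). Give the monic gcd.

u³-12u²+60u-144

By polynomial division,
  u⁵-14u⁴+112u³-600u²+1968u-4032 = (u²-2u+28)(u³-12u²+60u-144) + (0)
The last nonzero remainder u³-12u²+60u-144 is already monic.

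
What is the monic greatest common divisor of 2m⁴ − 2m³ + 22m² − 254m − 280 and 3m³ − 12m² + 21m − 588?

m² + 3m + 28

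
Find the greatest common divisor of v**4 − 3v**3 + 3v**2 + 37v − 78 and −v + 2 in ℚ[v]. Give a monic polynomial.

By polynomial division,
  v**4 − 3v**3 + 3v**2 + 37v − 78 = (−v**3 + v**2 − v − 39)(−v + 2) + (0)
Last nonzero remainder: −v + 2. Dividing through by −1 gives the monic gcd v − 2.

v − 2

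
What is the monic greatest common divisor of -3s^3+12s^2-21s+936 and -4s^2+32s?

Repeated division with remainder:
  -3s^3+12s^2-21s+936 = ((3/4)s+3)(-4s^2+32s) + (-117s+936)
  -4s^2+32s = ((4/117)s)(-117s+936) + (0)
Last nonzero remainder: -117s+936. Dividing through by -117 gives the monic gcd s-8.

s-8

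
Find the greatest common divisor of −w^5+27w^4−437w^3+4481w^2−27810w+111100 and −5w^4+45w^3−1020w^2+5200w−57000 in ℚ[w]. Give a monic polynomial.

Repeated division with remainder:
  −w^5+27w^4−437w^3+4481w^2−27810w+111100 = ((1/5)w−18/5)(−5w^4+45w^3−1020w^2+5200w−57000) + (−71w^3−231w^2+2310w−94100)
  −5w^4+45w^3−1020w^2+5200w−57000 = ((5/71)w−4350/5041)(−71w^3−231w^2+2310w−94100) + (−(6966720/5041)w^2+(69667200/5041)w−696672000/5041)
  −71w^3−231w^2+2310w−94100 = ((357911/6966720)w+4743581/6966720)(−(6966720/5041)w^2+(69667200/5041)w−696672000/5041) + (0)
Last nonzero remainder: −(6966720/5041)w^2+(69667200/5041)w−696672000/5041. Dividing through by −6966720/5041 gives the monic gcd w^2−10w+100.

w^2−10w+100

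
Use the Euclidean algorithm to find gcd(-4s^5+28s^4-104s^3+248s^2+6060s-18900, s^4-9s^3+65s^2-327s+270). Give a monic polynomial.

By polynomial division,
  -4s^5+28s^4-104s^3+248s^2+6060s-18900 = (-4s-8)(s^4-9s^3+65s^2-327s+270) + (84s^3-540s^2+4524s-16740)
  s^4-9s^3+65s^2-327s+270 = ((1/84)s-3/98)(84s^3-540s^2+4524s-16740) + (-(264/49)s^2+(528/49)s-11880/49)
  84s^3-540s^2+4524s-16740 = (-(343/22)s+1519/22)(-(264/49)s^2+(528/49)s-11880/49) + (0)
Last nonzero remainder: -(264/49)s^2+(528/49)s-11880/49. Dividing through by -264/49 gives the monic gcd s^2-2s+45.

s^2-2s+45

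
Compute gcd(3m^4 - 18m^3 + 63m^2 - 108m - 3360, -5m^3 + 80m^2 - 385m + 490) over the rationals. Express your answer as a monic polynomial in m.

Apply the Euclidean algorithm:
  3m^4 - 18m^3 + 63m^2 - 108m - 3360 = (-(3/5)m - 6)(-5m^3 + 80m^2 - 385m + 490) + (312m^2 - 2124m - 420)
  -5m^3 + 80m^2 - 385m + 490 = (-(5/312)m + 1195/8112)(312m^2 - 2124m - 420) + (-(53295/676)m + 373065/676)
  312m^2 - 2124m - 420 = (-(70304/17765)m - 2704/3553)(-(53295/676)m + 373065/676) + (0)
Last nonzero remainder: -(53295/676)m + 373065/676. Dividing through by -53295/676 gives the monic gcd m - 7.

m - 7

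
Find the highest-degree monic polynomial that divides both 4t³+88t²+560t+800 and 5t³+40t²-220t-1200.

t+10

By polynomial division,
  4t³+88t²+560t+800 = (4/5)(5t³+40t²-220t-1200) + (56t²+736t+1760)
  5t³+40t²-220t-1200 = ((5/56)t-45/98)(56t²+736t+1760) + (-(1920/49)t-19200/49)
  56t²+736t+1760 = (-(343/240)t-539/120)(-(1920/49)t-19200/49) + (0)
Last nonzero remainder: -(1920/49)t-19200/49. Dividing through by -1920/49 gives the monic gcd t+10.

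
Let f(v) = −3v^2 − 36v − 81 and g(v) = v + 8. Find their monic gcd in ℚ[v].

By polynomial division,
  −3v^2 − 36v − 81 = (−3v − 12)(v + 8) + (15)
  v + 8 = ((1/15)v + 8/15)(15) + (0)
The last nonzero remainder is the constant 15, so the polynomials are coprime and gcd = 1.

1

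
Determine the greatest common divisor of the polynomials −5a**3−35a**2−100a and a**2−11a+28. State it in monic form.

Apply the Euclidean algorithm:
  −5a**3−35a**2−100a = (−5a−90)(a**2−11a+28) + (−950a+2520)
  a**2−11a+28 = (−(1/950)a+793/90250)(−950a+2520) + (52864/9025)
  −950a+2520 = (−(4286875/26432)a+406125/944)(52864/9025) + (0)
The last nonzero remainder is the constant 52864/9025, so the polynomials are coprime and gcd = 1.

1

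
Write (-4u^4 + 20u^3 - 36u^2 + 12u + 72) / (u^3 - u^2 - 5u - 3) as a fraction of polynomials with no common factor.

Apply the Euclidean algorithm:
  -4u^4 + 20u^3 - 36u^2 + 12u + 72 = (-4u + 16)(u^3 - u^2 - 5u - 3) + (-40u^2 + 80u + 120)
  u^3 - u^2 - 5u - 3 = (-(1/40)u - 1/40)(-40u^2 + 80u + 120) + (0)
Last nonzero remainder: -40u^2 + 80u + 120. Dividing through by -40 gives the monic gcd u^2 - 2u - 3.
Cancel u^2 - 2u - 3 from numerator and denominator to get the reduced form.

(-4u^2 + 12u - 24)/(u + 1)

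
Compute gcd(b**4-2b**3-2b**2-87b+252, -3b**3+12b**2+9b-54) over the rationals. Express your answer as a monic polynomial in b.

b-3

Euclidean algorithm in ℚ[b]:
  b**4-2b**3-2b**2-87b+252 = (-(1/3)b-2/3)(-3b**3+12b**2+9b-54) + (9b**2-99b+216)
  -3b**3+12b**2+9b-54 = (-(1/3)b-7/3)(9b**2-99b+216) + (-150b+450)
  9b**2-99b+216 = (-(3/50)b+12/25)(-150b+450) + (0)
Last nonzero remainder: -150b+450. Dividing through by -150 gives the monic gcd b-3.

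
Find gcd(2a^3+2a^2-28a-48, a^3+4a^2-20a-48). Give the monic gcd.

Euclidean algorithm in ℚ[a]:
  2a^3+2a^2-28a-48 = (2)(a^3+4a^2-20a-48) + (-6a^2+12a+48)
  a^3+4a^2-20a-48 = (-(1/6)a-1)(-6a^2+12a+48) + (0)
Last nonzero remainder: -6a^2+12a+48. Dividing through by -6 gives the monic gcd a^2-2a-8.

a^2-2a-8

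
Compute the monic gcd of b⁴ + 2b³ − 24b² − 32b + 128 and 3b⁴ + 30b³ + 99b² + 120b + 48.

b² + 8b + 16

Repeated division with remainder:
  b⁴ + 2b³ − 24b² − 32b + 128 = (1/3)(3b⁴ + 30b³ + 99b² + 120b + 48) + (−8b³ − 57b² − 72b + 112)
  3b⁴ + 30b³ + 99b² + 120b + 48 = (−(3/8)b − 69/64)(−8b³ − 57b² − 72b + 112) + ((675/64)b² + (675/8)b + 675/4)
  −8b³ − 57b² − 72b + 112 = (−(512/675)b + 448/675)((675/64)b² + (675/8)b + 675/4) + (0)
Last nonzero remainder: (675/64)b² + (675/8)b + 675/4. Dividing through by 675/64 gives the monic gcd b² + 8b + 16.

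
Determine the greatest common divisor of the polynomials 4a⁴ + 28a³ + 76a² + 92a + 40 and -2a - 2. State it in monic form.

Apply the Euclidean algorithm:
  4a⁴ + 28a³ + 76a² + 92a + 40 = (-2a³ - 12a² - 26a - 20)(-2a - 2) + (0)
Last nonzero remainder: -2a - 2. Dividing through by -2 gives the monic gcd a + 1.

a + 1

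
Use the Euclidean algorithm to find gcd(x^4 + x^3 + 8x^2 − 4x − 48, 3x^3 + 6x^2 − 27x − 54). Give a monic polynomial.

Repeated division with remainder:
  x^4 + x^3 + 8x^2 − 4x − 48 = ((1/3)x − 1/3)(3x^3 + 6x^2 − 27x − 54) + (19x^2 + 5x − 66)
  3x^3 + 6x^2 − 27x − 54 = ((3/19)x + 99/361)(19x^2 + 5x − 66) + (−(6480/361)x − 12960/361)
  19x^2 + 5x − 66 = (−(6859/6480)x + 3971/2160)(−(6480/361)x − 12960/361) + (0)
Last nonzero remainder: −(6480/361)x − 12960/361. Dividing through by −6480/361 gives the monic gcd x + 2.

x + 2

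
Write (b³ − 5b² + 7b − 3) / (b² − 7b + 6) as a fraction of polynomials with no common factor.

By polynomial division,
  b³ − 5b² + 7b − 3 = (b + 2)(b² − 7b + 6) + (15b − 15)
  b² − 7b + 6 = ((1/15)b − 2/5)(15b − 15) + (0)
Last nonzero remainder: 15b − 15. Dividing through by 15 gives the monic gcd b − 1.
Cancel b − 1 from numerator and denominator to get the reduced form.

(b² − 4b + 3)/(b − 6)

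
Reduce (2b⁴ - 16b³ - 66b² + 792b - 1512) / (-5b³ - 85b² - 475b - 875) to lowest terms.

By polynomial division,
  2b⁴ - 16b³ - 66b² + 792b - 1512 = (-(2/5)b + 10)(-5b³ - 85b² - 475b - 875) + (594b² + 5192b + 7238)
  -5b³ - 85b² - 475b - 875 = (-(5/594)b - 1115/16038)(594b² + 5192b + 7238) + (-(38720/729)b - 271040/729)
  594b² + 5192b + 7238 = (-(19683/1760)b - 34263/1760)(-(38720/729)b - 271040/729) + (0)
Last nonzero remainder: -(38720/729)b - 271040/729. Dividing through by -38720/729 gives the monic gcd b + 7.
Cancel b + 7 from numerator and denominator to get the reduced form.

(-2b³ + 30b² - 144b + 216)/(5b² + 50b + 125)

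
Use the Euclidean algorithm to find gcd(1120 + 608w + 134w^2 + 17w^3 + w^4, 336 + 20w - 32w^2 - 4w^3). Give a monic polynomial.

28 + 11w + w^2

By polynomial division,
  w^4 + 17w^3 + 134w^2 + 608w + 1120 = (-(1/4)w - 9/4)(-4w^3 - 32w^2 + 20w + 336) + (67w^2 + 737w + 1876)
  -4w^3 - 32w^2 + 20w + 336 = (-(4/67)w + 12/67)(67w^2 + 737w + 1876) + (0)
Last nonzero remainder: 67w^2 + 737w + 1876. Dividing through by 67 gives the monic gcd w^2 + 11w + 28.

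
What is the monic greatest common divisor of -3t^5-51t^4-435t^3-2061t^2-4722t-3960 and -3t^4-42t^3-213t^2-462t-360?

t^3+10t^2+31t+30

Repeated division with remainder:
  -3t^5-51t^4-435t^3-2061t^2-4722t-3960 = (t+3)(-3t^4-42t^3-213t^2-462t-360) + (-96t^3-960t^2-2976t-2880)
  -3t^4-42t^3-213t^2-462t-360 = ((1/32)t+1/8)(-96t^3-960t^2-2976t-2880) + (0)
Last nonzero remainder: -96t^3-960t^2-2976t-2880. Dividing through by -96 gives the monic gcd t^3+10t^2+31t+30.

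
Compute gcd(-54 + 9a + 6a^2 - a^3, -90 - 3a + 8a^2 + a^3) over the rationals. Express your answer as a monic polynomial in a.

-3 + a

Repeated division with remainder:
  -a^3 + 6a^2 + 9a - 54 = (-1)(a^3 + 8a^2 - 3a - 90) + (14a^2 + 6a - 144)
  a^3 + 8a^2 - 3a - 90 = ((1/14)a + 53/98)(14a^2 + 6a - 144) + ((198/49)a - 594/49)
  14a^2 + 6a - 144 = ((343/99)a + 392/33)((198/49)a - 594/49) + (0)
Last nonzero remainder: (198/49)a - 594/49. Dividing through by 198/49 gives the monic gcd a - 3.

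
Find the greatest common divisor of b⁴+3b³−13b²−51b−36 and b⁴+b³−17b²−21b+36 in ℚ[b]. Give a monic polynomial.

Repeated division with remainder:
  b⁴+3b³−13b²−51b−36 = (b⁴+b³−17b²−21b+36) + (2b³+4b²−30b−72)
  b⁴+b³−17b²−21b+36 = ((1/2)b−1/2)(2b³+4b²−30b−72) + (0)
Last nonzero remainder: 2b³+4b²−30b−72. Dividing through by 2 gives the monic gcd b³+2b²−15b−36.

b³+2b²−15b−36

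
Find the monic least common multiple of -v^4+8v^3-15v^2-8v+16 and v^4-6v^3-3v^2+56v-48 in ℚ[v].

v^5-5v^4-9v^3+53v^2+8v-48

Repeated division with remainder:
  -v^4+8v^3-15v^2-8v+16 = (-1)(v^4-6v^3-3v^2+56v-48) + (2v^3-18v^2+48v-32)
  v^4-6v^3-3v^2+56v-48 = ((1/2)v+3/2)(2v^3-18v^2+48v-32) + (0)
Last nonzero remainder: 2v^3-18v^2+48v-32. Dividing through by 2 gives the monic gcd v^3-9v^2+24v-16.
Then lcm(f, g) = f·g / gcd(f, g); expanding and making the result monic gives the answer.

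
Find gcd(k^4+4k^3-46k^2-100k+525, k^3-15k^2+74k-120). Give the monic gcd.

k-5

Apply the Euclidean algorithm:
  k^4+4k^3-46k^2-100k+525 = (k+19)(k^3-15k^2+74k-120) + (165k^2-1386k+2805)
  k^3-15k^2+74k-120 = ((1/165)k-1/25)(165k^2-1386k+2805) + ((39/25)k-39/5)
  165k^2-1386k+2805 = ((1375/13)k-4675/13)((39/25)k-39/5) + (0)
Last nonzero remainder: (39/25)k-39/5. Dividing through by 39/25 gives the monic gcd k-5.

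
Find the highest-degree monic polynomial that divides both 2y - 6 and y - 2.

Repeated division with remainder:
  2y - 6 = (2)(y - 2) + (-2)
  y - 2 = (-(1/2)y + 1)(-2) + (0)
The last nonzero remainder is the constant -2, so the polynomials are coprime and gcd = 1.

1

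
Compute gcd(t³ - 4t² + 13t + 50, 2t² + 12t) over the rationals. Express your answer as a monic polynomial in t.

Apply the Euclidean algorithm:
  t³ - 4t² + 13t + 50 = ((1/2)t - 5)(2t² + 12t) + (73t + 50)
  2t² + 12t = ((2/73)t + 776/5329)(73t + 50) + (-38800/5329)
  73t + 50 = (-(389017/38800)t - 5329/776)(-38800/5329) + (0)
The last nonzero remainder is the constant -38800/5329, so the polynomials are coprime and gcd = 1.

1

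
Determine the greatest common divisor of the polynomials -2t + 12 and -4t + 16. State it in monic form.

1

Repeated division with remainder:
  -2t + 12 = (1/2)(-4t + 16) + (4)
  -4t + 16 = (-t + 4)(4) + (0)
The last nonzero remainder is the constant 4, so the polynomials are coprime and gcd = 1.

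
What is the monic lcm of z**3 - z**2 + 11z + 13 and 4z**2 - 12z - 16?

z**4 - 5z**3 + 15z**2 - 31z - 52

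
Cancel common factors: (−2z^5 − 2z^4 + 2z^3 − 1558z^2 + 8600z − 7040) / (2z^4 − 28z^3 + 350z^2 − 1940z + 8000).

(−z^3 − 6z^2 + 51z − 44)/(z^2 − 9z + 50)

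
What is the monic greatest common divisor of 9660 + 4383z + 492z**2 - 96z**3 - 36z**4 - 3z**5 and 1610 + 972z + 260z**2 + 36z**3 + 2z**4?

161 + 65z + 13z**2 + z**3

Euclidean algorithm in ℚ[z]:
  -3z**5 - 36z**4 - 96z**3 + 492z**2 + 4383z + 9660 = (-(3/2)z + 9)(2z**4 + 36z**3 + 260z**2 + 972z + 1610) + (-30z**3 - 390z**2 - 1950z - 4830)
  2z**4 + 36z**3 + 260z**2 + 972z + 1610 = (-(1/15)z - 1/3)(-30z**3 - 390z**2 - 1950z - 4830) + (0)
Last nonzero remainder: -30z**3 - 390z**2 - 1950z - 4830. Dividing through by -30 gives the monic gcd z**3 + 13z**2 + 65z + 161.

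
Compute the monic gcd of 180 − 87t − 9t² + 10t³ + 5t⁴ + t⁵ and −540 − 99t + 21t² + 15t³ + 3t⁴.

Euclidean algorithm in ℚ[t]:
  t⁵ + 5t⁴ + 10t³ − 9t² − 87t + 180 = ((1/3)t)(3t⁴ + 15t³ + 21t² − 99t − 540) + (3t³ + 24t² + 93t + 180)
  3t⁴ + 15t³ + 21t² − 99t − 540 = (t − 3)(3t³ + 24t² + 93t + 180) + (0)
Last nonzero remainder: 3t³ + 24t² + 93t + 180. Dividing through by 3 gives the monic gcd t³ + 8t² + 31t + 60.

60 + 31t + 8t² + t³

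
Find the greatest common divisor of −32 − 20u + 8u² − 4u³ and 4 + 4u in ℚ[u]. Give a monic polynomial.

1 + u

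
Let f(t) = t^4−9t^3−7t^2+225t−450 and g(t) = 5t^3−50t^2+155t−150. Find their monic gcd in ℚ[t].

t^2−8t+15

By polynomial division,
  t^4−9t^3−7t^2+225t−450 = ((1/5)t+1/5)(5t^3−50t^2+155t−150) + (−28t^2+224t−420)
  5t^3−50t^2+155t−150 = (−(5/28)t+5/14)(−28t^2+224t−420) + (0)
Last nonzero remainder: −28t^2+224t−420. Dividing through by −28 gives the monic gcd t^2−8t+15.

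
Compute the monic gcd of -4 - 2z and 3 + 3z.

1

Euclidean algorithm in ℚ[z]:
  -2z - 4 = (-2/3)(3z + 3) + (-2)
  3z + 3 = (-(3/2)z - 3/2)(-2) + (0)
The last nonzero remainder is the constant -2, so the polynomials are coprime and gcd = 1.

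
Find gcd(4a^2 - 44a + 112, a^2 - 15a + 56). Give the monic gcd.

a - 7

Apply the Euclidean algorithm:
  4a^2 - 44a + 112 = (4)(a^2 - 15a + 56) + (16a - 112)
  a^2 - 15a + 56 = ((1/16)a - 1/2)(16a - 112) + (0)
Last nonzero remainder: 16a - 112. Dividing through by 16 gives the monic gcd a - 7.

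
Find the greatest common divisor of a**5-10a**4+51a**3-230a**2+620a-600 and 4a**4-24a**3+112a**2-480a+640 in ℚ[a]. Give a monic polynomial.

Euclidean algorithm in ℚ[a]:
  a**5-10a**4+51a**3-230a**2+620a-600 = ((1/4)a-1)(4a**4-24a**3+112a**2-480a+640) + (-a**3+2a**2-20a+40)
  4a**4-24a**3+112a**2-480a+640 = (-4a+16)(-a**3+2a**2-20a+40) + (0)
Last nonzero remainder: -a**3+2a**2-20a+40. Dividing through by -1 gives the monic gcd a**3-2a**2+20a-40.

a**3-2a**2+20a-40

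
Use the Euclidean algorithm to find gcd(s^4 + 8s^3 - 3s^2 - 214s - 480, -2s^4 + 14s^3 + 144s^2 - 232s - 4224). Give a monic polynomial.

s^2 + 10s + 32

Euclidean algorithm in ℚ[s]:
  s^4 + 8s^3 - 3s^2 - 214s - 480 = (-1/2)(-2s^4 + 14s^3 + 144s^2 - 232s - 4224) + (15s^3 + 69s^2 - 330s - 2592)
  -2s^4 + 14s^3 + 144s^2 - 232s - 4224 = (-(2/15)s + 116/75)(15s^3 + 69s^2 - 330s - 2592) + (-(168/25)s^2 - (336/5)s - 5376/25)
  15s^3 + 69s^2 - 330s - 2592 = (-(125/56)s + 675/56)(-(168/25)s^2 - (336/5)s - 5376/25) + (0)
Last nonzero remainder: -(168/25)s^2 - (336/5)s - 5376/25. Dividing through by -168/25 gives the monic gcd s^2 + 10s + 32.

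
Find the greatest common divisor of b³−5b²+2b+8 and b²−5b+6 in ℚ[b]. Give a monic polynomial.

b−2

By polynomial division,
  b³−5b²+2b+8 = (b)(b²−5b+6) + (−4b+8)
  b²−5b+6 = (−(1/4)b+3/4)(−4b+8) + (0)
Last nonzero remainder: −4b+8. Dividing through by −4 gives the monic gcd b−2.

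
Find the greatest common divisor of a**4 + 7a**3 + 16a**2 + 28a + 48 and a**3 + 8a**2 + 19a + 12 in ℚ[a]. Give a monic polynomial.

a**2 + 7a + 12

Euclidean algorithm in ℚ[a]:
  a**4 + 7a**3 + 16a**2 + 28a + 48 = (a − 1)(a**3 + 8a**2 + 19a + 12) + (5a**2 + 35a + 60)
  a**3 + 8a**2 + 19a + 12 = ((1/5)a + 1/5)(5a**2 + 35a + 60) + (0)
Last nonzero remainder: 5a**2 + 35a + 60. Dividing through by 5 gives the monic gcd a**2 + 7a + 12.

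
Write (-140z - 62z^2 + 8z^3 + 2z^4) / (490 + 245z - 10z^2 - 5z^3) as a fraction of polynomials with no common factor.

(10z - 2z^2)/(-35 + 5z)

By polynomial division,
  2z^4 + 8z^3 - 62z^2 - 140z = (-(2/5)z - 4/5)(-5z^3 - 10z^2 + 245z + 490) + (28z^2 + 252z + 392)
  -5z^3 - 10z^2 + 245z + 490 = (-(5/28)z + 5/4)(28z^2 + 252z + 392) + (0)
Last nonzero remainder: 28z^2 + 252z + 392. Dividing through by 28 gives the monic gcd z^2 + 9z + 14.
Cancel z^2 + 9z + 14 from numerator and denominator to get the reduced form.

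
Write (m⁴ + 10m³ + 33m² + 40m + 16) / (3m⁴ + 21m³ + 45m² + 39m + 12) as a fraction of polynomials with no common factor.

(m + 4)/(3m + 3)

Euclidean algorithm in ℚ[m]:
  m⁴ + 10m³ + 33m² + 40m + 16 = (1/3)(3m⁴ + 21m³ + 45m² + 39m + 12) + (3m³ + 18m² + 27m + 12)
  3m⁴ + 21m³ + 45m² + 39m + 12 = (m + 1)(3m³ + 18m² + 27m + 12) + (0)
Last nonzero remainder: 3m³ + 18m² + 27m + 12. Dividing through by 3 gives the monic gcd m³ + 6m² + 9m + 4.
Cancel m³ + 6m² + 9m + 4 from numerator and denominator to get the reduced form.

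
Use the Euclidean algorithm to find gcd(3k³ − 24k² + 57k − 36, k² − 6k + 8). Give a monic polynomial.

k − 4

By polynomial division,
  3k³ − 24k² + 57k − 36 = (3k − 6)(k² − 6k + 8) + (−3k + 12)
  k² − 6k + 8 = (−(1/3)k + 2/3)(−3k + 12) + (0)
Last nonzero remainder: −3k + 12. Dividing through by −3 gives the monic gcd k − 4.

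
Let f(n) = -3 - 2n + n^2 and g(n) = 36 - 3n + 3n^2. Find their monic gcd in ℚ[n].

By polynomial division,
  n^2 - 2n - 3 = (1/3)(3n^2 - 3n + 36) + (-n - 15)
  3n^2 - 3n + 36 = (-3n + 48)(-n - 15) + (756)
  -n - 15 = (-(1/756)n - 5/252)(756) + (0)
The last nonzero remainder is the constant 756, so the polynomials are coprime and gcd = 1.

1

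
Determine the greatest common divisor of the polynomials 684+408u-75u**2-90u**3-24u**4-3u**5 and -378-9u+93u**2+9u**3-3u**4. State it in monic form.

By polynomial division,
  -3u**5-24u**4-90u**3-75u**2+408u+684 = (u+11)(-3u**4+9u**3+93u**2-9u-378) + (-282u**3-1089u**2+885u+4842)
  -3u**4+9u**3+93u**2-9u-378 = ((1/94)u-645/8836)(-282u**3-1089u**2+885u+4842) + ((36153/8836)u**2+(36153/8836)u-108459/4418)
  -282u**3-1089u**2+885u+4842 = (-(830584/12051)u-2376884/12051)((36153/8836)u**2+(36153/8836)u-108459/4418) + (0)
Last nonzero remainder: (36153/8836)u**2+(36153/8836)u-108459/4418. Dividing through by 36153/8836 gives the monic gcd u**2+u-6.

-6+u+u**2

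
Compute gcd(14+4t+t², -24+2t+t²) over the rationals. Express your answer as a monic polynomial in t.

1

Apply the Euclidean algorithm:
  t²+4t+14 = (t²+2t-24) + (2t+38)
  t²+2t-24 = ((1/2)t-17/2)(2t+38) + (299)
  2t+38 = ((2/299)t+38/299)(299) + (0)
The last nonzero remainder is the constant 299, so the polynomials are coprime and gcd = 1.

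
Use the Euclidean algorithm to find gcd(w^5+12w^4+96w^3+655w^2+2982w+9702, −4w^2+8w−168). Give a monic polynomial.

w^2−2w+42

By polynomial division,
  w^5+12w^4+96w^3+655w^2+2982w+9702 = (−(1/4)w^3−(7/2)w^2−(41/2)w−231/4)(−4w^2+8w−168) + (0)
Last nonzero remainder: −4w^2+8w−168. Dividing through by −4 gives the monic gcd w^2−2w+42.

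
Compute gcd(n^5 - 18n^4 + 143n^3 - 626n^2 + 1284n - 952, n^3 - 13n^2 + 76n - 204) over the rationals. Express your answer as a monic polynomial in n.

n^2 - 7n + 34

Repeated division with remainder:
  n^5 - 18n^4 + 143n^3 - 626n^2 + 1284n - 952 = (n^2 - 5n + 2)(n^3 - 13n^2 + 76n - 204) + (-16n^2 + 112n - 544)
  n^3 - 13n^2 + 76n - 204 = (-(1/16)n + 3/8)(-16n^2 + 112n - 544) + (0)
Last nonzero remainder: -16n^2 + 112n - 544. Dividing through by -16 gives the monic gcd n^2 - 7n + 34.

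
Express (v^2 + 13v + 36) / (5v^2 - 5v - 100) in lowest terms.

By polynomial division,
  v^2 + 13v + 36 = (1/5)(5v^2 - 5v - 100) + (14v + 56)
  5v^2 - 5v - 100 = ((5/14)v - 25/14)(14v + 56) + (0)
Last nonzero remainder: 14v + 56. Dividing through by 14 gives the monic gcd v + 4.
Cancel v + 4 from numerator and denominator to get the reduced form.

(v + 9)/(5v - 25)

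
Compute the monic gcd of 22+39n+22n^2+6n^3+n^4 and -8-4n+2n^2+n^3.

2+n

Apply the Euclidean algorithm:
  n^4+6n^3+22n^2+39n+22 = (n+4)(n^3+2n^2-4n-8) + (18n^2+63n+54)
  n^3+2n^2-4n-8 = ((1/18)n-1/12)(18n^2+63n+54) + (-(7/4)n-7/2)
  18n^2+63n+54 = (-(72/7)n-108/7)(-(7/4)n-7/2) + (0)
Last nonzero remainder: -(7/4)n-7/2. Dividing through by -7/4 gives the monic gcd n+2.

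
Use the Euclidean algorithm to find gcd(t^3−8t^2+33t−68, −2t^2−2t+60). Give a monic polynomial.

1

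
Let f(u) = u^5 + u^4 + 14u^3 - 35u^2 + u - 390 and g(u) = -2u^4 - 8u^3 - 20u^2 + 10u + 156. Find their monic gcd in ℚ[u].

Euclidean algorithm in ℚ[u]:
  u^5 + u^4 + 14u^3 - 35u^2 + u - 390 = (-(1/2)u + 3/2)(-2u^4 - 8u^3 - 20u^2 + 10u + 156) + (16u^3 + 64u - 624)
  -2u^4 - 8u^3 - 20u^2 + 10u + 156 = (-(1/8)u - 1/2)(16u^3 + 64u - 624) + (-12u^2 - 36u - 156)
  16u^3 + 64u - 624 = (-(4/3)u + 4)(-12u^2 - 36u - 156) + (0)
Last nonzero remainder: -12u^2 - 36u - 156. Dividing through by -12 gives the monic gcd u^2 + 3u + 13.

u^2 + 3u + 13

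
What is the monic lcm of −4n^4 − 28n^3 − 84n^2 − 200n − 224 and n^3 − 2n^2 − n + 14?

n^6 + 3n^5 + 15n^3 + 3n^2 + 126n + 392

Repeated division with remainder:
  −4n^4 − 28n^3 − 84n^2 − 200n − 224 = (−4n − 36)(n^3 − 2n^2 − n + 14) + (−160n^2 − 180n + 280)
  n^3 − 2n^2 − n + 14 = (−(1/160)n + 5/256)(−160n^2 − 180n + 280) + ((273/64)n + 273/32)
  −160n^2 − 180n + 280 = (−(10240/273)n + 1280/39)((273/64)n + 273/32) + (0)
Last nonzero remainder: (273/64)n + 273/32. Dividing through by 273/64 gives the monic gcd n + 2.
Then lcm(f, g) = f·g / gcd(f, g); expanding and making the result monic gives the answer.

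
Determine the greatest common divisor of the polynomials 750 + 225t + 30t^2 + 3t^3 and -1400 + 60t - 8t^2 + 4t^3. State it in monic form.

Repeated division with remainder:
  3t^3 + 30t^2 + 225t + 750 = (3/4)(4t^3 - 8t^2 + 60t - 1400) + (36t^2 + 180t + 1800)
  4t^3 - 8t^2 + 60t - 1400 = ((1/9)t - 7/9)(36t^2 + 180t + 1800) + (0)
Last nonzero remainder: 36t^2 + 180t + 1800. Dividing through by 36 gives the monic gcd t^2 + 5t + 50.

50 + 5t + t^2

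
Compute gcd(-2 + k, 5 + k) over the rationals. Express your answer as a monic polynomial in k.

By polynomial division,
  k - 2 = (k + 5) + (-7)
  k + 5 = (-(1/7)k - 5/7)(-7) + (0)
The last nonzero remainder is the constant -7, so the polynomials are coprime and gcd = 1.

1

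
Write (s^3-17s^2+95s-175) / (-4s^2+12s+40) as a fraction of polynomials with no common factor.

Apply the Euclidean algorithm:
  s^3-17s^2+95s-175 = (-(1/4)s+7/2)(-4s^2+12s+40) + (63s-315)
  -4s^2+12s+40 = (-(4/63)s-8/63)(63s-315) + (0)
Last nonzero remainder: 63s-315. Dividing through by 63 gives the monic gcd s-5.
Cancel s-5 from numerator and denominator to get the reduced form.

(-s^2+12s-35)/(4s+8)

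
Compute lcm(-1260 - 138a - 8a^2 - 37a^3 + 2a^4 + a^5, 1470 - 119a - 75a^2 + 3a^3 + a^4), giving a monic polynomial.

44100 + 2310a - 1256a^2 + 1141a^3 - 152a^4 - 68a^5 + 4a^6 + a^7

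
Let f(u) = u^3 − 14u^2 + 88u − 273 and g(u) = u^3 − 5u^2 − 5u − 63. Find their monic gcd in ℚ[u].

u − 7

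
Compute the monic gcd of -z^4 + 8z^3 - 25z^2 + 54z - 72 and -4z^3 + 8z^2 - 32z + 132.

z - 3

Euclidean algorithm in ℚ[z]:
  -z^4 + 8z^3 - 25z^2 + 54z - 72 = ((1/4)z - 3/2)(-4z^3 + 8z^2 - 32z + 132) + (-5z^2 - 27z + 126)
  -4z^3 + 8z^2 - 32z + 132 = ((4/5)z - 148/25)(-5z^2 - 27z + 126) + (-(7316/25)z + 21948/25)
  -5z^2 - 27z + 126 = ((125/7316)z + 525/3658)(-(7316/25)z + 21948/25) + (0)
Last nonzero remainder: -(7316/25)z + 21948/25. Dividing through by -7316/25 gives the monic gcd z - 3.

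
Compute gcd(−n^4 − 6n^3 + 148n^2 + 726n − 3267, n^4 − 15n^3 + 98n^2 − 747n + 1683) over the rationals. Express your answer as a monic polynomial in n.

n^2 − 14n + 33

Euclidean algorithm in ℚ[n]:
  −n^4 − 6n^3 + 148n^2 + 726n − 3267 = (−1)(n^4 − 15n^3 + 98n^2 − 747n + 1683) + (−21n^3 + 246n^2 − 21n − 1584)
  n^4 − 15n^3 + 98n^2 − 747n + 1683 = (−(1/21)n + 23/147)(−21n^3 + 246n^2 − 21n − 1584) + ((2867/49)n^2 − (5734/7)n + 94611/49)
  −21n^3 + 246n^2 − 21n − 1584 = (−(1029/2867)n − 2352/2867)((2867/49)n^2 − (5734/7)n + 94611/49) + (0)
Last nonzero remainder: (2867/49)n^2 − (5734/7)n + 94611/49. Dividing through by 2867/49 gives the monic gcd n^2 − 14n + 33.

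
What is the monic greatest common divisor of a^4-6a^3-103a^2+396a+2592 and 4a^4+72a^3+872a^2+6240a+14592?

a^2+12a+32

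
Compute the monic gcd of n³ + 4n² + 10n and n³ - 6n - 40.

Euclidean algorithm in ℚ[n]:
  n³ + 4n² + 10n = (n³ - 6n - 40) + (4n² + 16n + 40)
  n³ - 6n - 40 = ((1/4)n - 1)(4n² + 16n + 40) + (0)
Last nonzero remainder: 4n² + 16n + 40. Dividing through by 4 gives the monic gcd n² + 4n + 10.

n² + 4n + 10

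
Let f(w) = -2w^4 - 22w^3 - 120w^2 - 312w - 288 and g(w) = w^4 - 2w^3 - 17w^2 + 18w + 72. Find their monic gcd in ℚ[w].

w^2 + 5w + 6

Apply the Euclidean algorithm:
  -2w^4 - 22w^3 - 120w^2 - 312w - 288 = (-2)(w^4 - 2w^3 - 17w^2 + 18w + 72) + (-26w^3 - 154w^2 - 276w - 144)
  w^4 - 2w^3 - 17w^2 + 18w + 72 = (-(1/26)w + 103/338)(-26w^3 - 154w^2 - 276w - 144) + ((3264/169)w^2 + (16320/169)w + 19584/169)
  -26w^3 - 154w^2 - 276w - 144 = (-(2197/1632)w - 169/136)((3264/169)w^2 + (16320/169)w + 19584/169) + (0)
Last nonzero remainder: (3264/169)w^2 + (16320/169)w + 19584/169. Dividing through by 3264/169 gives the monic gcd w^2 + 5w + 6.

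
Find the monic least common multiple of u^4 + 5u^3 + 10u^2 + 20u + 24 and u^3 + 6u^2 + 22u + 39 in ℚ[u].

u^6 + 8u^5 + 38u^4 + 115u^3 + 214u^2 + 332u + 312

Euclidean algorithm in ℚ[u]:
  u^4 + 5u^3 + 10u^2 + 20u + 24 = (u - 1)(u^3 + 6u^2 + 22u + 39) + (-6u^2 + 3u + 63)
  u^3 + 6u^2 + 22u + 39 = (-(1/6)u - 13/12)(-6u^2 + 3u + 63) + ((143/4)u + 429/4)
  -6u^2 + 3u + 63 = (-(24/143)u + 84/143)((143/4)u + 429/4) + (0)
Last nonzero remainder: (143/4)u + 429/4. Dividing through by 143/4 gives the monic gcd u + 3.
Then lcm(f, g) = f·g / gcd(f, g); expanding and making the result monic gives the answer.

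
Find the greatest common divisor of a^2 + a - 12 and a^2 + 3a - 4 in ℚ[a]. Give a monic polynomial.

a + 4

By polynomial division,
  a^2 + a - 12 = (a^2 + 3a - 4) + (-2a - 8)
  a^2 + 3a - 4 = (-(1/2)a + 1/2)(-2a - 8) + (0)
Last nonzero remainder: -2a - 8. Dividing through by -2 gives the monic gcd a + 4.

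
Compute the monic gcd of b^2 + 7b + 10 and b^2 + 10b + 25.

By polynomial division,
  b^2 + 7b + 10 = (b^2 + 10b + 25) + (−3b − 15)
  b^2 + 10b + 25 = (−(1/3)b − 5/3)(−3b − 15) + (0)
Last nonzero remainder: −3b − 15. Dividing through by −3 gives the monic gcd b + 5.

b + 5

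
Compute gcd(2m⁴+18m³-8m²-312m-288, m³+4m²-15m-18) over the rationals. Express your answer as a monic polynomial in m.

Apply the Euclidean algorithm:
  2m⁴+18m³-8m²-312m-288 = (2m+10)(m³+4m²-15m-18) + (-18m²-126m-108)
  m³+4m²-15m-18 = (-(1/18)m+1/6)(-18m²-126m-108) + (0)
Last nonzero remainder: -18m²-126m-108. Dividing through by -18 gives the monic gcd m²+7m+6.

m²+7m+6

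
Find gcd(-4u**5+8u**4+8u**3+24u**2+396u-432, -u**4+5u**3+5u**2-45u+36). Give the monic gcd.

u**3-2u**2-11u+12

By polynomial division,
  -4u**5+8u**4+8u**3+24u**2+396u-432 = (4u+12)(-u**4+5u**3+5u**2-45u+36) + (-72u**3+144u**2+792u-864)
  -u**4+5u**3+5u**2-45u+36 = ((1/72)u-1/24)(-72u**3+144u**2+792u-864) + (0)
Last nonzero remainder: -72u**3+144u**2+792u-864. Dividing through by -72 gives the monic gcd u**3-2u**2-11u+12.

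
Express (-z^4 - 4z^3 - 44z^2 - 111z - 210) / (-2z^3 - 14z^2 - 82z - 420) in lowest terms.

(z^2 + 3z + 6)/(2z + 12)

Repeated division with remainder:
  -z^4 - 4z^3 - 44z^2 - 111z - 210 = ((1/2)z - 3/2)(-2z^3 - 14z^2 - 82z - 420) + (-24z^2 - 24z - 840)
  -2z^3 - 14z^2 - 82z - 420 = ((1/12)z + 1/2)(-24z^2 - 24z - 840) + (0)
Last nonzero remainder: -24z^2 - 24z - 840. Dividing through by -24 gives the monic gcd z^2 + z + 35.
Cancel z^2 + z + 35 from numerator and denominator to get the reduced form.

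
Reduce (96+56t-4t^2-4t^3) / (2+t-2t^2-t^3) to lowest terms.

(-48-4t+4t^2)/(-1+t^2)

Apply the Euclidean algorithm:
  -4t^3-4t^2+56t+96 = (4)(-t^3-2t^2+t+2) + (4t^2+52t+88)
  -t^3-2t^2+t+2 = (-(1/4)t+11/4)(4t^2+52t+88) + (-120t-240)
  4t^2+52t+88 = (-(1/30)t-11/30)(-120t-240) + (0)
Last nonzero remainder: -120t-240. Dividing through by -120 gives the monic gcd t+2.
Cancel t+2 from numerator and denominator to get the reduced form.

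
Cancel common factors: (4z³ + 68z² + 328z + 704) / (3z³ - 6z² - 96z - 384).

Apply the Euclidean algorithm:
  4z³ + 68z² + 328z + 704 = (4/3)(3z³ - 6z² - 96z - 384) + (76z² + 456z + 1216)
  3z³ - 6z² - 96z - 384 = ((3/76)z - 6/19)(76z² + 456z + 1216) + (0)
Last nonzero remainder: 76z² + 456z + 1216. Dividing through by 76 gives the monic gcd z² + 6z + 16.
Cancel z² + 6z + 16 from numerator and denominator to get the reduced form.

(4z + 44)/(3z - 24)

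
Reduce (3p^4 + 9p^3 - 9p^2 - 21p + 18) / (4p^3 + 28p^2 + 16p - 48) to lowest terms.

(3p^2 + 6p - 9)/(4p + 24)

Repeated division with remainder:
  3p^4 + 9p^3 - 9p^2 - 21p + 18 = ((3/4)p - 3)(4p^3 + 28p^2 + 16p - 48) + (63p^2 + 63p - 126)
  4p^3 + 28p^2 + 16p - 48 = ((4/63)p + 8/21)(63p^2 + 63p - 126) + (0)
Last nonzero remainder: 63p^2 + 63p - 126. Dividing through by 63 gives the monic gcd p^2 + p - 2.
Cancel p^2 + p - 2 from numerator and denominator to get the reduced form.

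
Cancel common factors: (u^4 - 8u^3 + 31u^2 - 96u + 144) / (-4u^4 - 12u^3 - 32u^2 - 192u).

(-u^2 + 7u - 12)/(4u^2 + 16u)

By polynomial division,
  u^4 - 8u^3 + 31u^2 - 96u + 144 = (-1/4)(-4u^4 - 12u^3 - 32u^2 - 192u) + (-11u^3 + 23u^2 - 144u + 144)
  -4u^4 - 12u^3 - 32u^2 - 192u = ((4/11)u + 224/121)(-11u^3 + 23u^2 - 144u + 144) + (-(2688/121)u^2 + (2688/121)u - 32256/121)
  -11u^3 + 23u^2 - 144u + 144 = ((1331/2688)u - 121/224)(-(2688/121)u^2 + (2688/121)u - 32256/121) + (0)
Last nonzero remainder: -(2688/121)u^2 + (2688/121)u - 32256/121. Dividing through by -2688/121 gives the monic gcd u^2 - u + 12.
Cancel u^2 - u + 12 from numerator and denominator to get the reduced form.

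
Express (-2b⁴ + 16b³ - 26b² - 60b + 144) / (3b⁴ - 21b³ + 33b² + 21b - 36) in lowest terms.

(-2b² + 2b + 12)/(3b² - 3)

Repeated division with remainder:
  -2b⁴ + 16b³ - 26b² - 60b + 144 = (-2/3)(3b⁴ - 21b³ + 33b² + 21b - 36) + (2b³ - 4b² - 46b + 120)
  3b⁴ - 21b³ + 33b² + 21b - 36 = ((3/2)b - 15/2)(2b³ - 4b² - 46b + 120) + (72b² - 504b + 864)
  2b³ - 4b² - 46b + 120 = ((1/36)b + 5/36)(72b² - 504b + 864) + (0)
Last nonzero remainder: 72b² - 504b + 864. Dividing through by 72 gives the monic gcd b² - 7b + 12.
Cancel b² - 7b + 12 from numerator and denominator to get the reduced form.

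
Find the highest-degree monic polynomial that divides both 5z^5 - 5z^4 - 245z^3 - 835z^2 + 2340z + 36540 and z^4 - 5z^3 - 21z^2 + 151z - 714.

z^2 - z - 42

By polynomial division,
  5z^5 - 5z^4 - 245z^3 - 835z^2 + 2340z + 36540 = (5z + 20)(z^4 - 5z^3 - 21z^2 + 151z - 714) + (-40z^3 - 1170z^2 + 2890z + 50820)
  z^4 - 5z^3 - 21z^2 + 151z - 714 = (-(1/40)z + 137/160)(-40z^3 - 1170z^2 + 2890z + 50820) + ((16849/16)z^2 - (16849/16)z - 353829/8)
  -40z^3 - 1170z^2 + 2890z + 50820 = (-(640/16849)z - 19360/16849)((16849/16)z^2 - (16849/16)z - 353829/8) + (0)
Last nonzero remainder: (16849/16)z^2 - (16849/16)z - 353829/8. Dividing through by 16849/16 gives the monic gcd z^2 - z - 42.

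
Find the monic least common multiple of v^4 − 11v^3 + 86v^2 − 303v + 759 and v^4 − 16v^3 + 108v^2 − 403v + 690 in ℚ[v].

Repeated division with remainder:
  v^4 − 11v^3 + 86v^2 − 303v + 759 = (v^4 − 16v^3 + 108v^2 − 403v + 690) + (5v^3 − 22v^2 + 100v + 69)
  v^4 − 16v^3 + 108v^2 − 403v + 690 = ((1/5)v − 58/25)(5v^3 − 22v^2 + 100v + 69) + ((924/25)v^2 − (924/5)v + 21252/25)
  5v^3 − 22v^2 + 100v + 69 = ((125/924)v + 25/308)((924/25)v^2 − (924/5)v + 21252/25) + (0)
Last nonzero remainder: (924/25)v^2 − (924/5)v + 21252/25. Dividing through by 924/25 gives the monic gcd v^2 − 5v + 23.
Then lcm(f, g) = f·g / gcd(f, g); expanding and making the result monic gives the answer.

v^6 − 22v^5 + 237v^4 − 1579v^3 + 6672v^2 − 17439v + 22770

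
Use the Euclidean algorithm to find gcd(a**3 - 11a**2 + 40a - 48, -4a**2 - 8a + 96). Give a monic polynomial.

a - 4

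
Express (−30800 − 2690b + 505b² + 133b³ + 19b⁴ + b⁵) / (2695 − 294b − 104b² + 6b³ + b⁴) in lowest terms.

Euclidean algorithm in ℚ[b]:
  b⁵ + 19b⁴ + 133b³ + 505b² − 2690b − 30800 = (b + 13)(b⁴ + 6b³ − 104b² − 294b + 2695) + (159b³ + 2151b² − 1563b − 65835)
  b⁴ + 6b³ − 104b² − 294b + 2695 = ((1/159)b − 133/2809)(159b³ + 2151b² − 1563b − 65835) + ((21560/2809)b² + (129360/2809)b − 1185800/2809)
  159b³ + 2151b² − 1563b − 65835 = ((446631/21560)b + 480339/3080)((21560/2809)b² + (129360/2809)b − 1185800/2809) + (0)
Last nonzero remainder: (21560/2809)b² + (129360/2809)b − 1185800/2809. Dividing through by 21560/2809 gives the monic gcd b² + 6b − 55.
Cancel b² + 6b − 55 from numerator and denominator to get the reduced form.

(560 + 110b + 13b² + b³)/(−49 + b²)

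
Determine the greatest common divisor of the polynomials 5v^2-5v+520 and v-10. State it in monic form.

Repeated division with remainder:
  5v^2-5v+520 = (5v+45)(v-10) + (970)
  v-10 = ((1/970)v-1/97)(970) + (0)
The last nonzero remainder is the constant 970, so the polynomials are coprime and gcd = 1.

1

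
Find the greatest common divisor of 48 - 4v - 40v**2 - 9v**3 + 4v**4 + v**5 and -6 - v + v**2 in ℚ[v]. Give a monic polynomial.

-6 - v + v**2

Repeated division with remainder:
  v**5 + 4v**4 - 9v**3 - 40v**2 - 4v + 48 = (v**3 + 5v**2 + 2v - 8)(v**2 - v - 6) + (0)
The last nonzero remainder v**2 - v - 6 is already monic.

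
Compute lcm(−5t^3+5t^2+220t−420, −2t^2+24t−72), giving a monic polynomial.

t^4−7t^3−38t^2+348t−504

Apply the Euclidean algorithm:
  −5t^3+5t^2+220t−420 = ((5/2)t+55/2)(−2t^2+24t−72) + (−260t+1560)
  −2t^2+24t−72 = ((1/130)t−3/65)(−260t+1560) + (0)
Last nonzero remainder: −260t+1560. Dividing through by −260 gives the monic gcd t−6.
Then lcm(f, g) = f·g / gcd(f, g); expanding and making the result monic gives the answer.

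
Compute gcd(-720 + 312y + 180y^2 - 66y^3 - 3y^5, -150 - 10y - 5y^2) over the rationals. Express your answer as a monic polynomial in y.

30 + 2y + y^2

Euclidean algorithm in ℚ[y]:
  -3y^5 - 66y^3 + 180y^2 + 312y - 720 = ((3/5)y^3 - (6/5)y^2 - (12/5)y + 24/5)(-5y^2 - 10y - 150) + (0)
Last nonzero remainder: -5y^2 - 10y - 150. Dividing through by -5 gives the monic gcd y^2 + 2y + 30.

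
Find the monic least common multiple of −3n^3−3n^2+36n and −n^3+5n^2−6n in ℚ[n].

By polynomial division,
  −3n^3−3n^2+36n = (3)(−n^3+5n^2−6n) + (−18n^2+54n)
  −n^3+5n^2−6n = ((1/18)n−1/9)(−18n^2+54n) + (0)
Last nonzero remainder: −18n^2+54n. Dividing through by −18 gives the monic gcd n^2−3n.
Then lcm(f, g) = f·g / gcd(f, g); expanding and making the result monic gives the answer.

n^4−n^3−14n^2+24n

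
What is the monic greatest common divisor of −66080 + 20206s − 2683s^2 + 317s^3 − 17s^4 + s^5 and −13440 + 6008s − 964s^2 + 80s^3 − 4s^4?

−560 + 157s − 14s^2 + s^3

By polynomial division,
  s^5 − 17s^4 + 317s^3 − 2683s^2 + 20206s − 66080 = (−(1/4)s − 3/4)(−4s^4 + 80s^3 − 964s^2 + 6008s − 13440) + (136s^3 − 1904s^2 + 21352s − 76160)
  −4s^4 + 80s^3 − 964s^2 + 6008s − 13440 = (−(1/34)s + 3/17)(136s^3 − 1904s^2 + 21352s − 76160) + (0)
Last nonzero remainder: 136s^3 − 1904s^2 + 21352s − 76160. Dividing through by 136 gives the monic gcd s^3 − 14s^2 + 157s − 560.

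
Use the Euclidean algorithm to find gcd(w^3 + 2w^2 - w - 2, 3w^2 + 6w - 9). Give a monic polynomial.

w - 1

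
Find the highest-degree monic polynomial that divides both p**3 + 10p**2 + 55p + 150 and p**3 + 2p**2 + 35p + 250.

p + 5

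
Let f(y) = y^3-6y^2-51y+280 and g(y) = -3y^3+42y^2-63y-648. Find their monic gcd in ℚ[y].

y-8

Euclidean algorithm in ℚ[y]:
  y^3-6y^2-51y+280 = (-1/3)(-3y^3+42y^2-63y-648) + (8y^2-72y+64)
  -3y^3+42y^2-63y-648 = (-(3/8)y+15/8)(8y^2-72y+64) + (96y-768)
  8y^2-72y+64 = ((1/12)y-1/12)(96y-768) + (0)
Last nonzero remainder: 96y-768. Dividing through by 96 gives the monic gcd y-8.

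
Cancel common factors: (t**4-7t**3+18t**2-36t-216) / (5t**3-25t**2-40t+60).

(t**2-3t+18)/(5t-5)

Apply the Euclidean algorithm:
  t**4-7t**3+18t**2-36t-216 = ((1/5)t-2/5)(5t**3-25t**2-40t+60) + (16t**2-64t-192)
  5t**3-25t**2-40t+60 = ((5/16)t-5/16)(16t**2-64t-192) + (0)
Last nonzero remainder: 16t**2-64t-192. Dividing through by 16 gives the monic gcd t**2-4t-12.
Cancel t**2-4t-12 from numerator and denominator to get the reduced form.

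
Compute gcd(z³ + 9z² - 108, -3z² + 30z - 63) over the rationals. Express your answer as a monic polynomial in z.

By polynomial division,
  z³ + 9z² - 108 = (-(1/3)z - 19/3)(-3z² + 30z - 63) + (169z - 507)
  -3z² + 30z - 63 = (-(3/169)z + 21/169)(169z - 507) + (0)
Last nonzero remainder: 169z - 507. Dividing through by 169 gives the monic gcd z - 3.

z - 3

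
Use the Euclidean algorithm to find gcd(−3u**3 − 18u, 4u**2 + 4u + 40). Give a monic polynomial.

1

Apply the Euclidean algorithm:
  −3u**3 − 18u = (−(3/4)u + 3/4)(4u**2 + 4u + 40) + (9u − 30)
  4u**2 + 4u + 40 = ((4/9)u + 52/27)(9u − 30) + (880/9)
  9u − 30 = ((81/880)u − 27/88)(880/9) + (0)
The last nonzero remainder is the constant 880/9, so the polynomials are coprime and gcd = 1.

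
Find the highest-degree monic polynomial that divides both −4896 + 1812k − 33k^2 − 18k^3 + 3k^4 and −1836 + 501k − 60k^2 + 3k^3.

68 − 11k + k^2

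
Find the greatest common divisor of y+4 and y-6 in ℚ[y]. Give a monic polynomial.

1

Repeated division with remainder:
  y+4 = (y-6) + (10)
  y-6 = ((1/10)y-3/5)(10) + (0)
The last nonzero remainder is the constant 10, so the polynomials are coprime and gcd = 1.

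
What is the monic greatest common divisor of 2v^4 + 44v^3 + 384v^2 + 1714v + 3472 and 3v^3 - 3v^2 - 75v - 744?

v^2 + 7v + 31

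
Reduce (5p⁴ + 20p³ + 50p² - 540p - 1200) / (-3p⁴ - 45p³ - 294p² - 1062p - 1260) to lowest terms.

(-5p + 20)/(3p + 21)

By polynomial division,
  5p⁴ + 20p³ + 50p² - 540p - 1200 = (-5/3)(-3p⁴ - 45p³ - 294p² - 1062p - 1260) + (-55p³ - 440p² - 2310p - 3300)
  -3p⁴ - 45p³ - 294p² - 1062p - 1260 = ((3/55)p + 21/55)(-55p³ - 440p² - 2310p - 3300) + (0)
Last nonzero remainder: -55p³ - 440p² - 2310p - 3300. Dividing through by -55 gives the monic gcd p³ + 8p² + 42p + 60.
Cancel p³ + 8p² + 42p + 60 from numerator and denominator to get the reduced form.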